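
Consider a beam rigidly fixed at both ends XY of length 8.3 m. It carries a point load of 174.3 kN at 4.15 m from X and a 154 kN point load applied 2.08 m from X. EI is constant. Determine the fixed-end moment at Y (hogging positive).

Take the two fixed-end moments M_X, M_Y as redundants; the released structure is the simple span XY.
End rotations of the released simple span under the applied load (×1/EI):
  at X: point load 174.3 at a = 4.15: Pab(L + b)/(6LEI) = 750.5/EI
  at Y: point load 174.3 at a = 4.15: Pab(L + a)/(6LEI) = 750.5/EI
  at X: point load 154 at a = 2.08: Pab(L + b)/(6LEI) = 580.9/EI
  at Y: point load 154 at a = 2.08: Pab(L + a)/(6LEI) = 415.3/EI
  θ_X0 = 1331/EI,  θ_Y0 = 1166/EI
Flexibility coefficients: a unit moment at one end gives L/(3EI) there and L/(6EI) at the far end, so f₁₁ = f₂₂ = 2.767/EI and f₁₂ = f₂₁ = 1.383/EI.
Compatibility — zero rotation at each built-in end:
  2.767 M_X + 1.383 M_Y = 1331
  1.383 M_X + 2.767 M_Y = 1166
Solving the pair gives M_X = 360.7 kN·m and M_Y = 241 kN·m (hogging).

M_Y = 241 kN·m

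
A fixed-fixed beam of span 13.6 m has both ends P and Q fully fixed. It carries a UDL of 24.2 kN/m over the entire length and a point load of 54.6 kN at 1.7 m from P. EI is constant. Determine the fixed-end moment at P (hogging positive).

Release both end moments; the primary structure is a simply-supported span PQ with redundants M_P and M_Q.
End rotations of the released simple span under the applied load (×1/EI):
  at P: UDL 24.2: wL³/(24EI) = 2536/EI
  at Q: UDL 24.2: wL³/(24EI) = 2536/EI
  at P: point load 54.6 at a = 1.7: Pab(L + b)/(6LEI) = 345.2/EI
  at Q: point load 54.6 at a = 1.7: Pab(L + a)/(6LEI) = 207.1/EI
  θ_P0 = 2882/EI,  θ_Q0 = 2744/EI
Flexibility coefficients: a unit moment at one end gives L/(3EI) there and L/(6EI) at the far end, so f₁₁ = f₂₂ = 4.533/EI and f₁₂ = f₂₁ = 2.267/EI.
Compatibility — zero rotation at each built-in end:
  4.533 M_P + 2.267 M_Q = 2882
  2.267 M_P + 4.533 M_Q = 2744
Solving the pair gives M_P = 444.1 kN·m and M_Q = 383.2 kN·m (hogging).

M_P = 444.1 kN·m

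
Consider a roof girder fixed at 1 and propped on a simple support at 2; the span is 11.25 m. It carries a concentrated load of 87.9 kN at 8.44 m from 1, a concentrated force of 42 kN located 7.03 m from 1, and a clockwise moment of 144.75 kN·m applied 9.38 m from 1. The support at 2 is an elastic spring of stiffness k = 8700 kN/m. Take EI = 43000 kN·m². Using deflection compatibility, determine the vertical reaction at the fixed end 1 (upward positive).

Take the reaction at 2 as the redundant and release it; the primary structure is a cantilever fixed at 1.
Free-end deflection of the primary structure under the applied loading (downward +):
  point load 87.9 at a = 8.44: Pa²(3L − a)/(6EI) = 26413/EI
  point load 42 at a = 7.03: Pa²(3L − a)/(6EI) = 9244/EI
  clockwise couple 144.75 at a = 9.38: M₀a(2L − a)/(2EI) = 8907/EI
  δ_0 = 44563/EI
Tip deflection under a unit load at 2: L³/(3EI) = 474.6/EI.
With EI = 43000 kN·m²: δ_0 = 1.0364 m and δ_{22} = 0.011037 m/kN.
Compatibility — the spring shortens by R_2/k under the reaction it provides: δ_0 − R_2·δ_{22} = R_2/k. With 1/k = 0.000115 m/kN, R_2 = δ_0 / (δ_{22} + 1/k) = 1.0364 / (0.011037 + 0.000115) = 92.93 kN.
Vertical equilibrium: R_1 = ΣP − R_2 = 129.9 − 92.93 = 36.97 kN.

R_1 = 36.97 kN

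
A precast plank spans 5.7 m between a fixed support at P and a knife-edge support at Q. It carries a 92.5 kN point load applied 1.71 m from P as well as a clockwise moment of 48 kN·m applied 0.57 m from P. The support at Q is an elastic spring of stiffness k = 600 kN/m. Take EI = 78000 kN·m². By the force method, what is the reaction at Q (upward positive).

Take the reaction at Q as the redundant and release it; the primary structure is a cantilever fixed at P.
Deflection at Q on the released cantilever, summing each load's contribution:
  point load 92.5 at a = 1.71: Pa²(3L − a)/(6EI) = 693.8/EI
  clockwise couple 48 at a = 0.57: M₀a(2L − a)/(2EI) = 148.2/EI
  δ_0 = 841.9/EI
Flexibility coefficient — unit upward force at Q: δ_{QQ} = L³/(3EI) = 61.73/EI.
With EI = 78000 kN·m²: δ_0 = 0.010794 m and δ_{QQ} = 0.000791 m/kN.
Compatibility — the spring shortens by R_Q/k under the reaction it provides: δ_0 − R_Q·δ_{QQ} = R_Q/k. With 1/k = 0.001667 m/kN, R_Q = δ_0 / (δ_{QQ} + 1/k) = 0.010794 / (0.000791 + 0.001667) = 4.391 kN.

R_Q = 4.391 kN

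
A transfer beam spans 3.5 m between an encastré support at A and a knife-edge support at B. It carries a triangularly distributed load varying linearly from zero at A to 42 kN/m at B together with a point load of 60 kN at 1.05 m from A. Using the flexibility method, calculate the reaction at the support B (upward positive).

R_B = 47.72 kN

Choose R_B as the redundant. The primary structure is the cantilever fixed at A.
Primary-structure tip deflection at B by superposition:
  triangular load, peak 42 at the free end: 11w₀L⁴/(120EI) = 577.7/EI
  point load 60 at a = 1.05: Pa²(3L − a)/(6EI) = 104.2/EI
  δ_0 = 681.9/EI
Tip deflection under a unit load at B: L³/(3EI) = 14.29/EI.
The prop prevents deflection at B: R_B = δ_0/δ_{BB} = 681.9/14.29 = 47.72 kN.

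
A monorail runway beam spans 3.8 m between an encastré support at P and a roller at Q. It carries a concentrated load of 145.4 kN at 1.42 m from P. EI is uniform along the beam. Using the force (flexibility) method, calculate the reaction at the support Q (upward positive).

R_Q = 26.66 kN

Release the roller at Q. Primary structure: cantilever fixed at P.
Primary-structure tip deflection at Q by superposition:
  point load 145.4 at a = 1.42: Pa²(3L − a)/(6EI) = 487.7/EI
Flexibility coefficient — unit upward force at Q: δ_{QQ} = L³/(3EI) = 18.29/EI.
The prop prevents deflection at Q: R_Q = δ_0/δ_{QQ} = 487.7/18.29 = 26.66 kN.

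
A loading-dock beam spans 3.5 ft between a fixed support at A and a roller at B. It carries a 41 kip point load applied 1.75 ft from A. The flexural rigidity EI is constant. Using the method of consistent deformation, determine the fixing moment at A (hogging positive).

Release the roller at B. Primary structure: cantilever fixed at A.
Downward deflection at the released point B due to the loads:
  point load 41 at a = 1.75: Pa²(3L − a)/(6EI) = 183.1/EI
Flexibility coefficient — unit upward force at B: δ_{BB} = L³/(3EI) = 14.29/EI.
Compatibility at B: δ_0 − R_B·δ_{BB} = 0, so R_B = 183.1/14.29 = 12.81 kip.
Moment equilibrium about A: M_A = Σ(load moments about A) − R_B·L = 71.75 − 12.81×3.5 = 26.91 kip·ft.

M_A = 26.91 kip·ft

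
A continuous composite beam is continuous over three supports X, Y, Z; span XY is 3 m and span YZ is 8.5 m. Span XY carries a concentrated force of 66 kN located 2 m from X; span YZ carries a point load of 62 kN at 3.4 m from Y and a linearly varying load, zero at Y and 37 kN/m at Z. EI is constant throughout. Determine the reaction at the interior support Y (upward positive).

R_Y = 223.6 kN

Insert a hinge at Y; M_Y is the redundant, and each span becomes simply supported.
End slopes at the hinge Y, treating each span as simply supported:
  span XY: point load 66 at a = 2: Pab(L + a)/(6LEI) = 36.67/EI
  span YZ: point load 62 at a = 3.4: Pab(L + b)/(6LEI) = 286.7/EI
  span YZ: triangular load, peak 37: 7w₀L³/(360EI) = 441.8/EI
  relative rotation θ_0 = (36.67 + 728.5)/EI = 765.2/EI
A unit hogging moment at Y produces rotation L₁/(3EI) + L₂/(3EI) = 3.833/EI.
Slope continuity at Y: θ_0 = M_Y·3.833/EI, so M_Y = 765.2/3.833 = 199.6 kN·m (hogging).
Span XY, ΣM about X with M_Y applied at Y: R_Y^{XY}·3 = 132 + 199.6, so R_Y^{XY} = 110.5 kN and R_X = 66 − 110.5 = -44.54 kN.
Span YZ, ΣM about Z: R_Y^{YZ}·8.5 = 761.7 + 199.6, so R_Y^{YZ} = 113.1 kN and R_Z = 219.2 − 113.1 = 106.1 kN.
R_Y = 110.5 + 113.1 = 223.6 kN.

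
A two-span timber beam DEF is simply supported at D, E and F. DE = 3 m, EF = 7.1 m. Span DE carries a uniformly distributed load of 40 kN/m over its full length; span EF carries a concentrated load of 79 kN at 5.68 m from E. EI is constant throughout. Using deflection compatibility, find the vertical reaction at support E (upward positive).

R_E = 100.1 kN

Release continuity at E by inserting a hinge; the redundant is the internal moment M_E. The primary structure is two simply-supported spans DE and EF.
End slopes at the hinge E, treating each span as simply supported:
  span DE: UDL 40: wL³/(24EI) = 45/EI
  span EF: point load 79 at a = 5.68: Pab(L + b)/(6LEI) = 127.4/EI
  relative rotation θ_0 = (45 + 127.4)/EI = 172.4/EI
A unit hogging moment at E produces rotation L₁/(3EI) + L₂/(3EI) = 3.367/EI.
Compatibility: M_E·(L₁+L₂)/(3EI) = θ_0, giving M_E = 51.22 kN·m (hogging).
Span DE, ΣM about D with M_E applied at E: R_E^{DE}·3 = 180 + 51.22, so R_E^{DE} = 77.07 kN and R_D = 120 − 77.07 = 42.93 kN.
Span EF, ΣM about F: R_E^{EF}·7.1 = 112.2 + 51.22, so R_E^{EF} = 23.01 kN and R_F = 79 − 23.01 = 55.99 kN.
R_E = 77.07 + 23.01 = 100.1 kN.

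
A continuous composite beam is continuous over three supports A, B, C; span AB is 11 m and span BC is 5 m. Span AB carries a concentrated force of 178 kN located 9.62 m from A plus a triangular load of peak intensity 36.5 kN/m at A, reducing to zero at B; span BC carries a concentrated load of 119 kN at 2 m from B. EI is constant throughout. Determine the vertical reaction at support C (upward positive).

Insert a hinge at B; M_B is the redundant, and each span becomes simply supported.
Discontinuity in slope at B on the released structure — sum the simple-span end rotations:
  span AB: point load 178 at a = 9.62: Pab(L + a)/(6LEI) = 738.3/EI
  span AB: triangular load, peak 36.5: 7w₀L³/(360EI) = 944.6/EI
  span BC: point load 119 at a = 2: Pab(L + b)/(6LEI) = 190.4/EI
  relative rotation θ_0 = (1683 + 190.4)/EI = 1873/EI
A unit hogging moment at B produces rotation L₁/(3EI) + L₂/(3EI) = 5.333/EI.
Compatibility: M_B·(L₁+L₂)/(3EI) = θ_0, giving M_B = 351.2 kN·m (hogging).
Span BC, ΣM about C: R_B^{BC}·5 = 357 + 351.2, so R_B^{BC} = 141.6 kN and R_C = 119 − 141.6 = -22.65 kN.

R_C = -22.65 kN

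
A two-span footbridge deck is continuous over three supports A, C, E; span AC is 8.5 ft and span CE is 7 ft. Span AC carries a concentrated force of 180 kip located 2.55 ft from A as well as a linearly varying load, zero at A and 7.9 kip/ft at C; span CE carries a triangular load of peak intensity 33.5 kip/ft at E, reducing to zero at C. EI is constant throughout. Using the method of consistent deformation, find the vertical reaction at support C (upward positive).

R_C = 162 kip

Take M_C as the redundant. Released structure: two simple spans AC and CE with a hinge at C.
Discontinuity in slope at C on the released structure — sum the simple-span end rotations:
  span AC: point load 180 at a = 2.55: Pab(L + a)/(6LEI) = 591.7/EI
  span AC: triangular load, peak 7.9: w₀L³/(45EI) = 107.8/EI
  span CE: triangular load, peak 33.5: 7w₀L³/(360EI) = 223.4/EI
  relative rotation θ_0 = (699.5 + 223.4)/EI = 923/EI
A unit hogging moment at C produces rotation L₁/(3EI) + L₂/(3EI) = 5.167/EI.
Compatibility: M_C·(L₁+L₂)/(3EI) = θ_0, giving M_C = 178.6 kip·ft (hogging).
Span AC, ΣM about A with M_C applied at C: R_C^{AC}·8.5 = 649.3 + 178.6, so R_C^{AC} = 97.4 kip and R_A = 213.6 − 97.4 = 116.2 kip.
Span CE, ΣM about E: R_C^{CE}·7 = 273.6 + 178.6, so R_C^{CE} = 64.6 kip and R_E = 117.2 − 64.6 = 52.65 kip.
R_C = 97.4 + 64.6 = 162 kip.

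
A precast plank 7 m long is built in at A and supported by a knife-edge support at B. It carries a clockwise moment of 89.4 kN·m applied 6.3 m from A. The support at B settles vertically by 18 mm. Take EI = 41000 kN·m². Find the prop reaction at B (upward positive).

Take the reaction at B as the redundant and release it; the primary structure is a cantilever fixed at A.
Downward deflection at the released point B due to the loads:
  clockwise couple 89.4 at a = 6.3: M₀a(2L − a)/(2EI) = 2168/EI
Flexibility coefficient — unit upward force at B: δ_{BB} = L³/(3EI) = 114.3/EI.
With EI = 41000 kN·m²: δ_0 = 0.052888 m and δ_{BB} = 0.002789 m/kN.
Compatibility — the beam at B must follow the support down by 0.018 m: δ_0 − R_B·δ_{BB} = 0.018, so R_B = (0.052888 − 0.018)/0.002789 = 12.51 kN.

R_B = 12.51 kN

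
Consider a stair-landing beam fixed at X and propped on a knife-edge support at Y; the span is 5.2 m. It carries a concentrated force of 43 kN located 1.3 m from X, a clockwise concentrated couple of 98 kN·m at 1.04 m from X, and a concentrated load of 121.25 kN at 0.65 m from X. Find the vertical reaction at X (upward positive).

R_X = 147.7 kN

Choose R_Y as the redundant. The primary structure is the cantilever fixed at X.
Free-end deflection of the primary structure under the applied loading (downward +):
  point load 43 at a = 1.3: Pa²(3L − a)/(6EI) = 173.2/EI
  clockwise couple 98 at a = 1.04: M₀a(2L − a)/(2EI) = 477/EI
  point load 121.25 at a = 0.65: Pa²(3L − a)/(6EI) = 127.6/EI
  δ_0 = 777.8/EI
Flexibility coefficient — unit upward force at Y: δ_{YY} = L³/(3EI) = 46.87/EI.
The prop prevents deflection at Y: R_Y = δ_0/δ_{YY} = 777.8/46.87 = 16.6 kN.
Vertical equilibrium: R_X = ΣP − R_Y = 164.2 − 16.6 = 147.7 kN.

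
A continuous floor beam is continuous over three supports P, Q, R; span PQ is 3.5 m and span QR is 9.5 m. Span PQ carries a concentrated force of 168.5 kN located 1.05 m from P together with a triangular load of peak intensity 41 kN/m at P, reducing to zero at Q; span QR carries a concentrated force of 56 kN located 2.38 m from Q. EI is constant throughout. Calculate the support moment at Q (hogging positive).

M_Q = 93.41 kN·m

Insert a hinge at Q; M_Q is the redundant, and each span becomes simply supported.
End slopes at the hinge Q, treating each span as simply supported:
  span PQ: point load 168.5 at a = 1.05: Pab(L + a)/(6LEI) = 93.92/EI
  span PQ: triangular load, peak 41: 7w₀L³/(360EI) = 34.18/EI
  span QR: point load 56 at a = 2.38: Pab(L + b)/(6LEI) = 276.7/EI
  relative rotation θ_0 = (128.1 + 276.7)/EI = 404.8/EI
A unit hogging moment at Q produces rotation L₁/(3EI) + L₂/(3EI) = 4.333/EI.
Compatibility: M_Q·(L₁+L₂)/(3EI) = θ_0, giving M_Q = 93.41 kN·m (hogging).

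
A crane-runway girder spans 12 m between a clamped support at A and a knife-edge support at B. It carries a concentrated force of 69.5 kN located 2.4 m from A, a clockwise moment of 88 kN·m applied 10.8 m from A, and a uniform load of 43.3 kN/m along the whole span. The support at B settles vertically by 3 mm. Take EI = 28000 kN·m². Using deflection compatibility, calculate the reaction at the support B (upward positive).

Choose R_B as the redundant. The primary structure is the cantilever fixed at A.
Primary-structure tip deflection at B by superposition:
  point load 69.5 at a = 2.4: Pa²(3L − a)/(6EI) = 2242/EI
  clockwise couple 88 at a = 10.8: M₀a(2L − a)/(2EI) = 6273/EI
  UDL 43.3: wL⁴/(8EI) = 112234/EI
  δ_0 = 120748/EI
Flexibility coefficient — unit upward force at B: δ_{BB} = L³/(3EI) = 576/EI.
With EI = 28000 kN·m²: δ_0 = 4.3124 m and δ_{BB} = 0.020571 m/kN.
Compatibility — the beam at B must follow the support down by 0.003 m: δ_0 − R_B·δ_{BB} = 0.003, so R_B = (4.3124 − 0.003)/0.020571 = 209.5 kN.

R_B = 209.5 kN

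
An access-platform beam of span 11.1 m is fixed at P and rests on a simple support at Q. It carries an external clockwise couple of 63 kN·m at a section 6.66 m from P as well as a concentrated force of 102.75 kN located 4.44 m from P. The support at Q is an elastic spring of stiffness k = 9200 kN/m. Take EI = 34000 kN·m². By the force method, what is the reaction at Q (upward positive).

Choose R_Q as the redundant. The primary structure is the cantilever fixed at P.
Downward deflection at the released point Q due to the loads:
  clockwise couple 63 at a = 6.66: M₀a(2L − a)/(2EI) = 3260/EI
  point load 102.75 at a = 4.44: Pa²(3L − a)/(6EI) = 9743/EI
  δ_0 = 13003/EI
Tip deflection under a unit load at Q: L³/(3EI) = 455.9/EI.
With EI = 34000 kN·m²: δ_0 = 0.38245 m and δ_{QQ} = 0.013408 m/kN.
Compatibility — the spring shortens by R_Q/k under the reaction it provides: δ_0 − R_Q·δ_{QQ} = R_Q/k. With 1/k = 0.000109 m/kN, R_Q = δ_0 / (δ_{QQ} + 1/k) = 0.38245 / (0.013408 + 0.000109) = 28.29 kN.

R_Q = 28.29 kN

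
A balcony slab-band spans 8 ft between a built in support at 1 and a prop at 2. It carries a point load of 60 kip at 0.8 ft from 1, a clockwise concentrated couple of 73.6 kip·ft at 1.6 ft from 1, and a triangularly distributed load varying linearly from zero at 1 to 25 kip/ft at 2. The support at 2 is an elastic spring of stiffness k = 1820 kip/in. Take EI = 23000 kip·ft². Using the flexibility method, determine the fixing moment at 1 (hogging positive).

M_1 = 171.2 kip·ft

Release the roller at 2. Primary structure: cantilever fixed at 1.
Free-end deflection of the primary structure under the applied loading (downward +):
  point load 60 at a = 0.8: Pa²(3L − a)/(6EI) = 148.5/EI
  clockwise couple 73.6 at a = 1.6: M₀a(2L − a)/(2EI) = 847.9/EI
  triangular load, peak 25 at the free end: 11w₀L⁴/(120EI) = 9387/EI
  δ_0 = 10383/EI
Tip deflection under a unit load at 2: L³/(3EI) = 170.7/EI.
With EI = 23000 kip·ft²: δ_0 = 0.45144 ft and δ_{22} = 0.00742 ft/kip.
Compatibility — the spring shortens by R_2/k under the reaction it provides: δ_0 − R_2·δ_{22} = R_2/k. With 1/k = 1/(1820×12) ft/kip = 0.000046 ft/kip, R_2 = δ_0 / (δ_{22} + 1/k) = 0.45144 / (0.00742 + 0.000046) = 60.46 kip.
Moment equilibrium about 1: M_1 = Σ(load moments about 1) − R_2·L = 654.9 − 60.46×8 = 171.2 kip·ft.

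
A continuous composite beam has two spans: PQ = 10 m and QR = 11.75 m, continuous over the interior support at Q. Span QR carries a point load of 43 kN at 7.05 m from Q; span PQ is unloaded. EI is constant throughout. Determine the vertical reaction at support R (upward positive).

Take M_Q as the redundant. Released structure: two simple spans PQ and QR with a hinge at Q.
End slopes at the hinge Q, treating each span as simply supported:
  span QR: point load 43 at a = 7.05: Pab(L + b)/(6LEI) = 332.5/EI
  relative rotation θ_0 = (0 + 332.5)/EI = 332.5/EI
A unit hogging moment at Q produces rotation L₁/(3EI) + L₂/(3EI) = 7.25/EI.
Slope continuity at Q: θ_0 = M_Q·7.25/EI, so M_Q = 332.5/7.25 = 45.86 kN·m (hogging).
Span QR, ΣM about R: R_Q^{QR}·11.75 = 202.1 + 45.86, so R_Q^{QR} = 21.1 kN and R_R = 43 − 21.1 = 21.9 kN.

R_R = 21.9 kN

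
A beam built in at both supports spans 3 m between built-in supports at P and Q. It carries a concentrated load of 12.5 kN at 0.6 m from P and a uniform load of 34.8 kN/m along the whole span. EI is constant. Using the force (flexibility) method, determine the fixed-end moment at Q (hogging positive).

Release both end moments; the primary structure is a simply-supported span PQ with redundants M_P and M_Q.
Simple-span end rotations at P and Q under the given loads:
  at P: point load 12.5 at a = 0.6: Pab(L + b)/(6LEI) = 5.4/EI
  at Q: point load 12.5 at a = 0.6: Pab(L + a)/(6LEI) = 3.6/EI
  at P: UDL 34.8: wL³/(24EI) = 39.15/EI
  at Q: UDL 34.8: wL³/(24EI) = 39.15/EI
  θ_P0 = 44.55/EI,  θ_Q0 = 42.75/EI
Flexibility coefficients: a unit moment at one end gives L/(3EI) there and L/(6EI) at the far end, so f₁₁ = f₂₂ = 1/EI and f₁₂ = f₂₁ = 0.5/EI.
Compatibility — zero rotation at each built-in end:
  1 M_P + 0.5 M_Q = 44.55
  0.5 M_P + 1 M_Q = 42.75
Solving the pair gives M_P = 30.9 kN·m and M_Q = 27.3 kN·m (hogging).

M_Q = 27.3 kN·m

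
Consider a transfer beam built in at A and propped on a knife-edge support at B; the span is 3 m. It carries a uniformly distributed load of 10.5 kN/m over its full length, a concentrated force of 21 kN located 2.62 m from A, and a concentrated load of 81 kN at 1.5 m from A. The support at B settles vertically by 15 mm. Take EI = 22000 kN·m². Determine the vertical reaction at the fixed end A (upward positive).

R_A = 116 kN

Choose R_B as the redundant. The primary structure is the cantilever fixed at A.
Primary-structure tip deflection at B by superposition:
  UDL 10.5: wL⁴/(8EI) = 106.3/EI
  point load 21 at a = 2.62: Pa²(3L − a)/(6EI) = 153.3/EI
  point load 81 at a = 1.5: Pa²(3L − a)/(6EI) = 227.8/EI
  δ_0 = 487.4/EI
Tip deflection under a unit load at B: L³/(3EI) = 9/EI.
With EI = 22000 kN·m²: δ_0 = 0.022155 m and δ_{BB} = 0.000409 m/kN.
Compatibility — the beam at B must follow the support down by 0.015 m: δ_0 − R_B·δ_{BB} = 0.015, so R_B = (0.022155 − 0.015)/0.000409 = 17.49 kN.
Vertical equilibrium: R_A = ΣP − R_B = 133.5 − 17.49 = 116 kN.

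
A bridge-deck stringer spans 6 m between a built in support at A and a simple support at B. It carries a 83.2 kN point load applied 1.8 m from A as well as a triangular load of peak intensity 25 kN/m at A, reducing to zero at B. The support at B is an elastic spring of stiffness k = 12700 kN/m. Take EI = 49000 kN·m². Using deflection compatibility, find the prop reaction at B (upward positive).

R_B = 23.83 kN

Release the roller at B. Primary structure: cantilever fixed at A.
Free-end deflection of the primary structure under the applied loading (downward +):
  point load 83.2 at a = 1.8: Pa²(3L − a)/(6EI) = 727.8/EI
  triangular load, peak 25 at the fixed end: w₀L⁴/(30EI) = 1080/EI
  δ_0 = 1808/EI
Tip deflection under a unit load at B: L³/(3EI) = 72/EI.
With EI = 49000 kN·m²: δ_0 = 0.036895 m and δ_{BB} = 0.001469 m/kN.
Compatibility — the spring shortens by R_B/k under the reaction it provides: δ_0 − R_B·δ_{BB} = R_B/k. With 1/k = 0.000079 m/kN, R_B = δ_0 / (δ_{BB} + 1/k) = 0.036895 / (0.001469 + 0.000079) = 23.83 kN.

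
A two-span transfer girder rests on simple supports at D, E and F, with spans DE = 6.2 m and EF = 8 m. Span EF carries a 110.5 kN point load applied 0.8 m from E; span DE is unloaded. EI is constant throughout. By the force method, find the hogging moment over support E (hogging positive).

M_E = 42.58 kN·m

Take M_E as the redundant. Released structure: two simple spans DE and EF with a hinge at E.
End slopes at the hinge E, treating each span as simply supported:
  span EF: point load 110.5 at a = 0.8: Pab(L + b)/(6LEI) = 201.6/EI
  relative rotation θ_0 = (0 + 201.6)/EI = 201.6/EI
A unit hogging moment at E produces rotation L₁/(3EI) + L₂/(3EI) = 4.733/EI.
Slope continuity at E: θ_0 = M_E·4.733/EI, so M_E = 201.6/4.733 = 42.58 kN·m (hogging).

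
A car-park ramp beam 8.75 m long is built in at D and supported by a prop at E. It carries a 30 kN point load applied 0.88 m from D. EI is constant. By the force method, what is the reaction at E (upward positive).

Release the roller at E. Primary structure: cantilever fixed at D.
Downward deflection at the released point E due to the loads:
  point load 30 at a = 0.88: Pa²(3L − a)/(6EI) = 98.23/EI
Flexibility coefficient — unit upward force at E: δ_{EE} = L³/(3EI) = 223.3/EI.
The prop prevents deflection at E: R_E = δ_0/δ_{EE} = 98.23/223.3 = 0.4399 kN.

R_E = 0.4399 kN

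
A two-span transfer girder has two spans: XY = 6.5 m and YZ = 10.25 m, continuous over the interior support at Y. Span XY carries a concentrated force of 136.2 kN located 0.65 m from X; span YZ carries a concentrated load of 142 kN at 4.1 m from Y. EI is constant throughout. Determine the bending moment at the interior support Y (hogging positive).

Take M_Y as the redundant. Released structure: two simple spans XY and YZ with a hinge at Y.
Rotations at Y on the released spans (each span's end-slope, ×1/EI):
  span XY: point load 136.2 at a = 0.65: Pab(L + a)/(6LEI) = 94.95/EI
  span YZ: point load 142 at a = 4.1: Pab(L + b)/(6LEI) = 954.8/EI
  relative rotation θ_0 = (94.95 + 954.8)/EI = 1050/EI
A unit hogging moment at Y produces rotation L₁/(3EI) + L₂/(3EI) = 5.583/EI.
Compatibility: M_Y·(L₁+L₂)/(3EI) = θ_0, giving M_Y = 188 kN·m (hogging).

M_Y = 188 kN·m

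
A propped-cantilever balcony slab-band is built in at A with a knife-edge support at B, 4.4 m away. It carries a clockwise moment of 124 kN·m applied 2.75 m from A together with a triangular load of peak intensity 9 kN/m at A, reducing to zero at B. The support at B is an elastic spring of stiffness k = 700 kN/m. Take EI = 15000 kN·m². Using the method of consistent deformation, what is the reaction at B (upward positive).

R_B = 22.96 kN

Remove the prop at B; the released (primary) structure is a cantilever built in at A.
Deflection at B on the released cantilever, summing each load's contribution:
  clockwise couple 124 at a = 2.75: M₀a(2L − a)/(2EI) = 1032/EI
  triangular load, peak 9 at the fixed end: w₀L⁴/(30EI) = 112.4/EI
  δ_0 = 1144/EI
Tip deflection under a unit load at B: L³/(3EI) = 28.39/EI.
With EI = 15000 kN·m²: δ_0 = 0.076265 m and δ_{BB} = 0.001893 m/kN.
Compatibility — the spring shortens by R_B/k under the reaction it provides: δ_0 − R_B·δ_{BB} = R_B/k. With 1/k = 0.001429 m/kN, R_B = δ_0 / (δ_{BB} + 1/k) = 0.076265 / (0.001893 + 0.001429) = 22.96 kN.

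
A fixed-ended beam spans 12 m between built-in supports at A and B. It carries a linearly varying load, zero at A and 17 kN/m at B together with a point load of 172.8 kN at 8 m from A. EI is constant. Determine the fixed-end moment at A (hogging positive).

M_A = 235.2 kN·m

Release both end moments; the primary structure is a simply-supported span AB with redundants M_A and M_B.
End rotations of the released simple span under the applied load (×1/EI):
  at A: triangular load, peak 17: 7w₀L³/(360EI) = 571.2/EI
  at B: triangular load, peak 17: w₀L³/(45EI) = 652.8/EI
  at A: point load 172.8 at a = 8: Pab(L + b)/(6LEI) = 1229/EI
  at B: point load 172.8 at a = 8: Pab(L + a)/(6LEI) = 1536/EI
  θ_A0 = 1800/EI,  θ_B0 = 2189/EI
Flexibility coefficients: a unit moment at one end gives L/(3EI) there and L/(6EI) at the far end, so f₁₁ = f₂₂ = 4/EI and f₁₂ = f₂₁ = 2/EI.
Compatibility — zero rotation at each built-in end:
  4 M_A + 2 M_B = 1800
  2 M_A + 4 M_B = 2189
Solving the pair gives M_A = 235.2 kN·m and M_B = 429.6 kN·m (hogging).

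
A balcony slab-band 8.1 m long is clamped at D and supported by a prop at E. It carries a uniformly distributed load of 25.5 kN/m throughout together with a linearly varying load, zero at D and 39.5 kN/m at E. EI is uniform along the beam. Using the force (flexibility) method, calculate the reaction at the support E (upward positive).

R_E = 165.4 kN

Take the reaction at E as the redundant and release it; the primary structure is a cantilever fixed at D.
Downward deflection at the released point E due to the loads:
  UDL 25.5: wL⁴/(8EI) = 13721/EI
  triangular load, peak 39.5 at the free end: 11w₀L⁴/(120EI) = 15587/EI
  δ_0 = 29308/EI
Tip deflection under a unit load at E: L³/(3EI) = 177.1/EI.
Compatibility at E: δ_0 − R_E·δ_{EE} = 0, so R_E = 29308/177.1 = 165.4 kN.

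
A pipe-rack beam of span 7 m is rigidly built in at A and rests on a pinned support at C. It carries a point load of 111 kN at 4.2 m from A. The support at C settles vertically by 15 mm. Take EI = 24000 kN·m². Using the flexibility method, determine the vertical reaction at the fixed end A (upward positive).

Remove the prop at C; the released (primary) structure is a cantilever built in at A.
Free-end deflection of the primary structure under the applied loading (downward +):
  point load 111 at a = 4.2: Pa²(3L − a)/(6EI) = 5483/EI
Tip deflection under a unit load at C: L³/(3EI) = 114.3/EI.
With EI = 24000 kN·m²: δ_0 = 0.22844 m and δ_{CC} = 0.004764 m/kN.
Compatibility — the beam at C must follow the support down by 0.015 m: δ_0 − R_C·δ_{CC} = 0.015, so R_C = (0.22844 − 0.015)/0.004764 = 44.8 kN.
Vertical equilibrium: R_A = ΣP − R_C = 111 − 44.8 = 66.2 kN.

R_A = 66.2 kN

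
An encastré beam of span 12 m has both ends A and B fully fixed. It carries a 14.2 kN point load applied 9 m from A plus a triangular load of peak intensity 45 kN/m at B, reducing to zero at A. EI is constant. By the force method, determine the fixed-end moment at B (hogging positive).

Take the two fixed-end moments M_A, M_B as redundants; the released structure is the simple span AB.
On the primary (simply-supported) span, the end slopes from the loading are:
  at A: point load 14.2 at a = 9: Pab(L + b)/(6LEI) = 79.88/EI
  at B: point load 14.2 at a = 9: Pab(L + a)/(6LEI) = 111.8/EI
  at A: triangular load, peak 45: 7w₀L³/(360EI) = 1512/EI
  at B: triangular load, peak 45: w₀L³/(45EI) = 1728/EI
  θ_A0 = 1592/EI,  θ_B0 = 1840/EI
Flexibility coefficients: a unit moment at one end gives L/(3EI) there and L/(6EI) at the far end, so f₁₁ = f₂₂ = 4/EI and f₁₂ = f₂₁ = 2/EI.
Compatibility — zero rotation at each built-in end:
  4 M_A + 2 M_B = 1592
  2 M_A + 4 M_B = 1840
Solving the pair gives M_A = 224 kN·m and M_B = 348 kN·m (hogging).

M_B = 348 kN·m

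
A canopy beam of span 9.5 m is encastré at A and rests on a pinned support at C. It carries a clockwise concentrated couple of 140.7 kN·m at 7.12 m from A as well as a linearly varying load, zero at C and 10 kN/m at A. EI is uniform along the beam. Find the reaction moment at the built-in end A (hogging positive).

M_A = 3.063 kN·m

Remove the prop at C; the released (primary) structure is a cantilever built in at A.
Free-end deflection of the primary structure under the applied loading (downward +):
  clockwise couple 140.7 at a = 7.12: M₀a(2L − a)/(2EI) = 5951/EI
  triangular load, peak 10 at the fixed end: w₀L⁴/(30EI) = 2715/EI
  δ_0 = 8666/EI
Flexibility coefficient — unit upward force at C: δ_{CC} = L³/(3EI) = 285.8/EI.
The prop prevents deflection at C: R_C = δ_0/δ_{CC} = 8666/285.8 = 30.32 kN.
Moment equilibrium about A: M_A = Σ(load moments about A) − R_C·L = 291.1 − 30.32×9.5 = 3.063 kN·m.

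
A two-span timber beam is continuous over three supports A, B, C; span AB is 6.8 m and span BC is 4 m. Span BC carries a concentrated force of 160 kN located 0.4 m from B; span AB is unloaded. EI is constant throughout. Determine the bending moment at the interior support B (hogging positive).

Insert a hinge at B; M_B is the redundant, and each span becomes simply supported.
End slopes at the hinge B, treating each span as simply supported:
  span BC: point load 160 at a = 0.4: Pab(L + b)/(6LEI) = 72.96/EI
  relative rotation θ_0 = (0 + 72.96)/EI = 72.96/EI
A unit hogging moment at B produces rotation L₁/(3EI) + L₂/(3EI) = 3.6/EI.
Slope continuity at B: θ_0 = M_B·3.6/EI, so M_B = 72.96/3.6 = 20.27 kN·m (hogging).

M_B = 20.27 kN·m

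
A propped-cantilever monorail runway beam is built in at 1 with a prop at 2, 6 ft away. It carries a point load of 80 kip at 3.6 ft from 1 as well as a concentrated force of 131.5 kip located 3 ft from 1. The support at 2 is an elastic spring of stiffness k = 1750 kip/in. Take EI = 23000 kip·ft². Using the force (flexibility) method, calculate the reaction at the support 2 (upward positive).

Take the reaction at 2 as the redundant and release it; the primary structure is a cantilever fixed at 1.
Free-end deflection of the primary structure under the applied loading (downward +):
  point load 80 at a = 3.6: Pa²(3L − a)/(6EI) = 2488/EI
  point load 131.5 at a = 3: Pa²(3L − a)/(6EI) = 2959/EI
  δ_0 = 5447/EI
Tip deflection under a unit load at 2: L³/(3EI) = 72/EI.
With EI = 23000 kip·ft²: δ_0 = 0.23683 ft and δ_{22} = 0.00313 ft/kip.
Compatibility — the spring shortens by R_2/k under the reaction it provides: δ_0 − R_2·δ_{22} = R_2/k. With 1/k = 1/(1750×12) ft/kip = 0.000048 ft/kip, R_2 = δ_0 / (δ_{22} + 1/k) = 0.23683 / (0.00313 + 0.000048) = 74.52 kip.

R_2 = 74.52 kip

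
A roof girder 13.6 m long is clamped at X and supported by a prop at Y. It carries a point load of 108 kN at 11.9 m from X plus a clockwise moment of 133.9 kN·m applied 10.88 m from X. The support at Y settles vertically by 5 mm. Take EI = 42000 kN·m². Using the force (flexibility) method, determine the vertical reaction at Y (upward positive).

Take the reaction at Y as the redundant and release it; the primary structure is a cantilever fixed at X.
Free-end deflection of the primary structure under the applied loading (downward +):
  point load 108 at a = 11.9: Pa²(3L − a)/(6EI) = 73666/EI
  clockwise couple 133.9 at a = 10.88: M₀a(2L − a)/(2EI) = 11888/EI
  δ_0 = 85553/EI
Flexibility coefficient — unit upward force at Y: δ_{YY} = L³/(3EI) = 838.5/EI.
With EI = 42000 kN·m²: δ_0 = 2.037 m and δ_{YY} = 0.019964 m/kN.
Compatibility — the beam at Y must follow the support down by 0.005 m: δ_0 − R_Y·δ_{YY} = 0.005, so R_Y = (2.037 − 0.005)/0.019964 = 101.8 kN.

R_Y = 101.8 kN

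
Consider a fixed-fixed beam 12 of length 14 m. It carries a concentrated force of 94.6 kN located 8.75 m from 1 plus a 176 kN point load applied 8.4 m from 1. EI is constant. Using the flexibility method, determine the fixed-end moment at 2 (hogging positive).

Take the two fixed-end moments M_1, M_2 as redundants; the released structure is the simple span 12.
Simple-span end rotations at 1 and 2 under the given loads:
  at 1: point load 94.6 at a = 8.75: Pab(L + b)/(6LEI) = 995.9/EI
  at 2: point load 94.6 at a = 8.75: Pab(L + a)/(6LEI) = 1177/EI
  at 1: point load 176 at a = 8.4: Pab(L + b)/(6LEI) = 1932/EI
  at 2: point load 176 at a = 8.4: Pab(L + a)/(6LEI) = 2208/EI
  θ_10 = 2928/EI,  θ_20 = 3385/EI
Flexibility coefficients: a unit moment at one end gives L/(3EI) there and L/(6EI) at the far end, so f₁₁ = f₂₂ = 4.667/EI and f₁₂ = f₂₁ = 2.333/EI.
Compatibility — zero rotation at each built-in end:
  4.667 M_1 + 2.333 M_2 = 2928
  2.333 M_1 + 4.667 M_2 = 3385
Solving the pair gives M_1 = 352.9 kN·m and M_2 = 548.8 kN·m (hogging).

M_2 = 548.8 kN·m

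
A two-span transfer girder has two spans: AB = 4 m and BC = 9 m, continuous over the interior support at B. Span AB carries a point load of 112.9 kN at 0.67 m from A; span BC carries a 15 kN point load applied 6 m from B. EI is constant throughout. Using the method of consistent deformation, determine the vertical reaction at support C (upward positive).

R_C = 7.205 kN

Release continuity at B by inserting a hinge; the redundant is the internal moment M_B. The primary structure is two simply-supported spans AB and BC.
Discontinuity in slope at B on the released structure — sum the simple-span end rotations:
  span AB: point load 112.9 at a = 0.67: Pab(L + a)/(6LEI) = 49.01/EI
  span BC: point load 15 at a = 6: Pab(L + b)/(6LEI) = 60/EI
  relative rotation θ_0 = (49.01 + 60)/EI = 109/EI
A unit hogging moment at B produces rotation L₁/(3EI) + L₂/(3EI) = 4.333/EI.
Compatibility: M_B·(L₁+L₂)/(3EI) = θ_0, giving M_B = 25.16 kN·m (hogging).
Span BC, ΣM about C: R_B^{BC}·9 = 45 + 25.16, so R_B^{BC} = 7.795 kN and R_C = 15 − 7.795 = 7.205 kN.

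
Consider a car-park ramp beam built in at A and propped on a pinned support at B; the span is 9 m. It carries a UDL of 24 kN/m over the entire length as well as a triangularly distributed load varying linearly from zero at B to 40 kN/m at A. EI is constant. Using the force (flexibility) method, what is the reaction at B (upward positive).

Choose R_B as the redundant. The primary structure is the cantilever fixed at A.
Downward deflection at the released point B due to the loads:
  UDL 24: wL⁴/(8EI) = 19683/EI
  triangular load, peak 40 at the fixed end: w₀L⁴/(30EI) = 8748/EI
  δ_0 = 28431/EI
Flexibility coefficient — unit upward force at B: δ_{BB} = L³/(3EI) = 243/EI.
The prop prevents deflection at B: R_B = δ_0/δ_{BB} = 28431/243 = 117 kN.

R_B = 117 kN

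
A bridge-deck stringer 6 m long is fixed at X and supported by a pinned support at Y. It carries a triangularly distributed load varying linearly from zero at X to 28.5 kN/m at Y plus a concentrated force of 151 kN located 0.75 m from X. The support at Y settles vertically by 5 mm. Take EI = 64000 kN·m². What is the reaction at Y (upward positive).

R_Y = 45.97 kN

Choose R_Y as the redundant. The primary structure is the cantilever fixed at X.
Primary-structure tip deflection at Y by superposition:
  triangular load, peak 28.5 at the free end: 11w₀L⁴/(120EI) = 3386/EI
  point load 151 at a = 0.75: Pa²(3L − a)/(6EI) = 244.2/EI
  δ_0 = 3630/EI
Tip deflection under a unit load at Y: L³/(3EI) = 72/EI.
With EI = 64000 kN·m²: δ_0 = 0.056719 m and δ_{YY} = 0.001125 m/kN.
Compatibility — the beam at Y must follow the support down by 0.005 m: δ_0 − R_Y·δ_{YY} = 0.005, so R_Y = (0.056719 − 0.005)/0.001125 = 45.97 kN.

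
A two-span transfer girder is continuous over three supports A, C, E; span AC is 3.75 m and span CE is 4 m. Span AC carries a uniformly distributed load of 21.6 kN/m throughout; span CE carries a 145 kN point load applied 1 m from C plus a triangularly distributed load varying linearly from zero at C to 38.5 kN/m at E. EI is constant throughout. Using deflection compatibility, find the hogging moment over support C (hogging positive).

Insert a hinge at C; M_C is the redundant, and each span becomes simply supported.
Discontinuity in slope at C on the released structure — sum the simple-span end rotations:
  span AC: UDL 21.6: wL³/(24EI) = 47.46/EI
  span CE: point load 145 at a = 1: Pab(L + b)/(6LEI) = 126.9/EI
  span CE: triangular load, peak 38.5: 7w₀L³/(360EI) = 47.91/EI
  relative rotation θ_0 = (47.46 + 174.8)/EI = 222.2/EI
A unit hogging moment at C produces rotation L₁/(3EI) + L₂/(3EI) = 2.583/EI.
Compatibility: M_C·(L₁+L₂)/(3EI) = θ_0, giving M_C = 86.03 kN·m (hogging).

M_C = 86.03 kN·m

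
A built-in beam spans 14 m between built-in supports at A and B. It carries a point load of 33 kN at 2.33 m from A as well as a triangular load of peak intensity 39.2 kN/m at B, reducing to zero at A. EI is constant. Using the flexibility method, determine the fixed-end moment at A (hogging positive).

Take the two fixed-end moments M_A, M_B as redundants; the released structure is the simple span AB.
Simple-span end rotations at A and B under the given loads:
  at A: point load 33 at a = 2.33: Pab(L + b)/(6LEI) = 274.2/EI
  at B: point load 33 at a = 2.33: Pab(L + a)/(6LEI) = 174.4/EI
  at A: triangular load, peak 39.2: 7w₀L³/(360EI) = 2092/EI
  at B: triangular load, peak 39.2: w₀L³/(45EI) = 2390/EI
  θ_A0 = 2366/EI,  θ_B0 = 2565/EI
Flexibility coefficients: a unit moment at one end gives L/(3EI) there and L/(6EI) at the far end, so f₁₁ = f₂₂ = 4.667/EI and f₁₂ = f₂₁ = 2.333/EI.
Compatibility — zero rotation at each built-in end:
  4.667 M_A + 2.333 M_B = 2366
  2.333 M_A + 4.667 M_B = 2565
Solving the pair gives M_A = 309.5 kN·m and M_B = 394.8 kN·m (hogging).

M_A = 309.5 kN·m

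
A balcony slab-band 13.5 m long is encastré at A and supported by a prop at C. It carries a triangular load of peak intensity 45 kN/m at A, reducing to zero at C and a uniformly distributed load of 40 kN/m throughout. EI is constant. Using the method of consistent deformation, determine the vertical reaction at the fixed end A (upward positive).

Take the reaction at C as the redundant and release it; the primary structure is a cantilever fixed at A.
Free-end deflection of the primary structure under the applied loading (downward +):
  triangular load, peak 45 at the fixed end: w₀L⁴/(30EI) = 49823/EI
  UDL 40: wL⁴/(8EI) = 166075/EI
  δ_0 = 215898/EI
Tip deflection under a unit load at C: L³/(3EI) = 820.1/EI.
The prop prevents deflection at C: R_C = δ_0/δ_{CC} = 215898/820.1 = 263.2 kN.
Vertical equilibrium: R_A = ΣP − R_C = 843.8 − 263.2 = 580.5 kN.

R_A = 580.5 kN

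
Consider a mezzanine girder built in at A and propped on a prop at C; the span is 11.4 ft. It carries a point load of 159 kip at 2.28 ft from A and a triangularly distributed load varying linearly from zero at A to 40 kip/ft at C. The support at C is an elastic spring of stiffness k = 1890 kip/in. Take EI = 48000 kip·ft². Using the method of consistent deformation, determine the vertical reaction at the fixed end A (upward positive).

R_A = 253.3 kip

Take the reaction at C as the redundant and release it; the primary structure is a cantilever fixed at A.
Downward deflection at the released point C due to the loads:
  point load 159 at a = 2.28: Pa²(3L − a)/(6EI) = 4397/EI
  triangular load, peak 40 at the free end: 11w₀L⁴/(120EI) = 61929/EI
  δ_0 = 66326/EI
Tip deflection under a unit load at C: L³/(3EI) = 493.8/EI.
With EI = 48000 kip·ft²: δ_0 = 1.3818 ft and δ_{CC} = 0.010289 ft/kip.
Compatibility — the spring shortens by R_C/k under the reaction it provides: δ_0 − R_C·δ_{CC} = R_C/k. With 1/k = 1/(1890×12) ft/kip = 0.000044 ft/kip, R_C = δ_0 / (δ_{CC} + 1/k) = 1.3818 / (0.010289 + 0.000044) = 133.7 kip.
Vertical equilibrium: R_A = ΣP − R_C = 387 − 133.7 = 253.3 kip.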